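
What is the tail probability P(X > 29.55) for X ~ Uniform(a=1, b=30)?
0.015517

We have X ~ Uniform(a=1, b=30).

P(X > 29.55) = 1 - P(X ≤ 29.55)
                = 1 - F(29.55)
                = 1 - 0.984483
                = 0.015517

So there's approximately a 1.6% chance that X exceeds 29.55.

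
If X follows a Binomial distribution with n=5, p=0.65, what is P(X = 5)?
0.116029

We have X ~ Binomial(n=5, p=0.65).

For a Binomial distribution, the PMF gives us the probability of each outcome.

Using the PMF formula:
P(X = 5) = 0.116029

Rounded to 4 decimal places: 0.1160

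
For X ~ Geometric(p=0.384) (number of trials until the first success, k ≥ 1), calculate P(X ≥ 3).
0.379456

We have X ~ Geometric(p=0.384) (number of trials until the first success, k ≥ 1).

For discrete distributions, P(X ≥ 3) = 1 - P(X ≤ 2).

P(X ≤ 2) = 0.620544
P(X ≥ 3) = 1 - 0.620544 = 0.379456

So there's approximately a 37.9% chance that X is at least 3.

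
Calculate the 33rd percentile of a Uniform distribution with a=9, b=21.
12.9600

We have X ~ Uniform(a=9, b=21).

We want to find x such that P(X ≤ x) = 0.33.

This is the 33rd percentile, which means 33% of values fall below this point.

Using the inverse CDF (quantile function):
x = F⁻¹(0.33) = 12.9600

Verification: P(X ≤ 12.9600) = 0.33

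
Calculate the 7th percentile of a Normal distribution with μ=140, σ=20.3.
110.0414

We have X ~ Normal(μ=140, σ=20.3).

We want to find x such that P(X ≤ x) = 0.07.

This is the 7th percentile, which means 7% of values fall below this point.

Using the inverse CDF (quantile function):
x = F⁻¹(0.07) = 110.0414

Verification: P(X ≤ 110.0414) = 0.07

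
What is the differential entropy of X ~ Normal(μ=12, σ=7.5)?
3.4338 nats

We have X ~ Normal(μ=12, σ=7.5).

The differential entropy measures the uncertainty or information content of the distribution.

For a Normal distribution with μ=12, σ=7.5:
h(X) = 3.4338 nats

(In bits, this would be 4.9540 bits.)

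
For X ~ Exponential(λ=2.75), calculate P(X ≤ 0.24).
0.483149

We have X ~ Exponential(λ=2.75).

The CDF gives us P(X ≤ k).

Using the CDF:
P(X ≤ 0.24) = 0.483149

This means there's approximately a 48.3% chance that X is at most 0.24.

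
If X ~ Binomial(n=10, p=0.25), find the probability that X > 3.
0.224125

We have X ~ Binomial(n=10, p=0.25).

P(X > 3) = 1 - P(X ≤ 3)
                = 1 - F(3)
                = 1 - 0.775875
                = 0.224125

So there's approximately a 22.4% chance that X exceeds 3.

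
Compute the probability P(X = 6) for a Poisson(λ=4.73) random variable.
0.137284

We have X ~ Poisson(λ=4.73).

For a Poisson distribution, the PMF gives us the probability of each outcome.

Using the PMF formula:
P(X = 6) = 0.137284

Rounded to 4 decimal places: 0.1373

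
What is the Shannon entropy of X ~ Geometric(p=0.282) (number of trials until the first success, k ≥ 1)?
2.1093 nats

We have X ~ Geometric(p=0.282) (number of trials until the first success, k ≥ 1).

The Shannon entropy measures the uncertainty or information content of the distribution.

For a Geometric distribution with p=0.282 (number of trials until the first success, k ≥ 1):
H(X) = 2.1093 nats

(In bits, this would be 3.0431 bits.)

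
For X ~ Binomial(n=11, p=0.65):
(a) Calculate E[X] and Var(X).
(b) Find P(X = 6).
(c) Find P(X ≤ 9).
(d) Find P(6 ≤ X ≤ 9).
(a) E[X] = 7.1500, Var(X) = 2.5025
(b) P(X = 6) = 0.183005
(c) P(X ≤ 9) = 0.939418
(d) P(6 ≤ X ≤ 9) = 0.790734

We have X ~ Binomial(n=11, p=0.65).

(a) Moments:
E[X] = 7.1500
Var(X) = 2.5025
σ = √Var(X) = 1.5819

(b) Point probability using PMF:
P(X = 6) = 0.183005

(c) Cumulative probability using CDF:
P(X ≤ 9) = F(9) = 0.939418

(d) Range probability:
P(6 ≤ X ≤ 9) = P(X ≤ 9) - P(X ≤ 5)
                   = F(9) - F(5)
                   = 0.939418 - 0.148684
                   = 0.790734

This means approximately 79.1% of outcomes fall in the interval [6, 9].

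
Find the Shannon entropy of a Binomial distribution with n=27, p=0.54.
2.3703 nats

We have X ~ Binomial(n=27, p=0.54).

The Shannon entropy measures the uncertainty or information content of the distribution.

For a Binomial distribution with n=27, p=0.54:
H(X) = 2.3703 nats

(In bits, this would be 3.4196 bits.)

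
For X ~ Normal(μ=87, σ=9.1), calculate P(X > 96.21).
0.155748

We have X ~ Normal(μ=87, σ=9.1).

P(X > 96.21) = 1 - P(X ≤ 96.21)
                = 1 - F(96.21)
                = 1 - 0.844252
                = 0.155748

So there's approximately a 15.6% chance that X exceeds 96.21.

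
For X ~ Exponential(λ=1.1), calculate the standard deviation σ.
0.9091

We have X ~ Exponential(λ=1.1).

For an Exponential distribution with λ=1.1:
σ = √Var(X) = 0.9091

The standard deviation is the square root of the variance.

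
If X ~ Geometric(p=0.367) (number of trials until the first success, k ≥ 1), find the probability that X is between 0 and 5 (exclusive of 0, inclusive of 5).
0.898371

We have X ~ Geometric(p=0.367) (number of trials until the first success, k ≥ 1).

To find P(0 < X ≤ 5), we use:
P(0 < X ≤ 5) = P(X ≤ 5) - P(X ≤ 0)
                 = F(5) - F(0)
                 = 0.898371 - 0.000000
                 = 0.898371

So there's approximately a 89.8% chance that X falls in this range.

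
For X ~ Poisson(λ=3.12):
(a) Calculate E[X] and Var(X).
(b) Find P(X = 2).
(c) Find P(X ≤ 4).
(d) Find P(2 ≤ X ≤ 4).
(a) E[X] = 3.1200, Var(X) = 3.1200
(b) P(X = 2) = 0.214922
(c) P(X ≤ 4) = 0.794712
(d) P(2 ≤ X ≤ 4) = 0.612785

We have X ~ Poisson(λ=3.12).

(a) Moments:
E[X] = 3.1200
Var(X) = 3.1200
σ = √Var(X) = 1.7664

(b) Point probability using PMF:
P(X = 2) = 0.214922

(c) Cumulative probability using CDF:
P(X ≤ 4) = F(4) = 0.794712

(d) Range probability:
P(2 ≤ X ≤ 4) = P(X ≤ 4) - P(X ≤ 1)
                   = F(4) - F(1)
                   = 0.794712 - 0.181928
                   = 0.612785

This means approximately 61.3% of outcomes fall in the interval [2, 4].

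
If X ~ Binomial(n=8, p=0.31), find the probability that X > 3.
0.212638

We have X ~ Binomial(n=8, p=0.31).

P(X > 3) = 1 - P(X ≤ 3)
                = 1 - F(3)
                = 1 - 0.787362
                = 0.212638

So there's approximately a 21.3% chance that X exceeds 3.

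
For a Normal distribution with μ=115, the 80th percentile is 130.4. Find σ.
σ = 18.2980

For X ~ Normal(μ, σ), the p-th percentile satisfies x = μ + z_p × σ,
where z_p = Φ⁻¹(p) is the standard normal quantile.

Step 1: z_{0.8} = Φ⁻¹(0.8) = 0.8416

Step 2: Solve for σ:
130.4 = 115 + 0.8416 × σ
σ = (130.4 - 115) / 0.8416
σ = 15.40 / 0.8416
σ = 18.2980

Verification: μ + z × σ = 115 + 0.8416 × 18.2980 = 130.40 ✓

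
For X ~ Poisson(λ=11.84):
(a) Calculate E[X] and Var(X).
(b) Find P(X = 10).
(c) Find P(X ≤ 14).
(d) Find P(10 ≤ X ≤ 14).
(a) E[X] = 11.8400, Var(X) = 11.8400
(b) P(X = 10) = 0.107574
(c) P(X ≤ 14) = 0.786305
(d) P(10 ≤ X ≤ 14) = 0.529656

We have X ~ Poisson(λ=11.84).

(a) Moments:
E[X] = 11.8400
Var(X) = 11.8400
σ = √Var(X) = 3.4409

(b) Point probability using PMF:
P(X = 10) = 0.107574

(c) Cumulative probability using CDF:
P(X ≤ 14) = F(14) = 0.786305

(d) Range probability:
P(10 ≤ X ≤ 14) = P(X ≤ 14) - P(X ≤ 9)
                   = F(14) - F(9)
                   = 0.786305 - 0.256650
                   = 0.529656

This means approximately 53.0% of outcomes fall in the interval [10, 14].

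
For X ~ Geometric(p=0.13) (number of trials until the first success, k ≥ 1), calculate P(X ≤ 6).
0.566374

We have X ~ Geometric(p=0.13) (number of trials until the first success, k ≥ 1).

The CDF gives us P(X ≤ k).

Using the CDF:
P(X ≤ 6) = 0.566374

This means there's approximately a 56.6% chance that X is at most 6.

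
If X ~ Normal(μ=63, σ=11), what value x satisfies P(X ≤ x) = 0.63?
66.6504

We have X ~ Normal(μ=63, σ=11).

We want to find x such that P(X ≤ x) = 0.63.

This is the 63rd percentile, which means 63% of values fall below this point.

Using the inverse CDF (quantile function):
x = F⁻¹(0.63) = 66.6504

Verification: P(X ≤ 66.6504) = 0.63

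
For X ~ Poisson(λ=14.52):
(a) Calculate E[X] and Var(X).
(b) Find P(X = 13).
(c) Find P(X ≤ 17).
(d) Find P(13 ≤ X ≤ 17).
(a) E[X] = 14.5200, Var(X) = 14.5200
(b) P(X = 13) = 0.101235
(c) P(X ≤ 17) = 0.788144
(d) P(13 ≤ X ≤ 17) = 0.478877

We have X ~ Poisson(λ=14.52).

(a) Moments:
E[X] = 14.5200
Var(X) = 14.5200
σ = √Var(X) = 3.8105

(b) Point probability using PMF:
P(X = 13) = 0.101235

(c) Cumulative probability using CDF:
P(X ≤ 17) = F(17) = 0.788144

(d) Range probability:
P(13 ≤ X ≤ 17) = P(X ≤ 17) - P(X ≤ 12)
                   = F(17) - F(12)
                   = 0.788144 - 0.309266
                   = 0.478877

This means approximately 47.9% of outcomes fall in the interval [13, 17].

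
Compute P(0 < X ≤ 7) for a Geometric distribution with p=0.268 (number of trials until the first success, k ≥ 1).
0.887390

We have X ~ Geometric(p=0.268) (number of trials until the first success, k ≥ 1).

To find P(0 < X ≤ 7), we use:
P(0 < X ≤ 7) = P(X ≤ 7) - P(X ≤ 0)
                 = F(7) - F(0)
                 = 0.887390 - 0.000000
                 = 0.887390

So there's approximately a 88.7% chance that X falls in this range.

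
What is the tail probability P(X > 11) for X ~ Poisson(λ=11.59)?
0.490806

We have X ~ Poisson(λ=11.59).

P(X > 11) = 1 - P(X ≤ 11)
                = 1 - F(11)
                = 1 - 0.509194
                = 0.490806

So there's approximately a 49.1% chance that X exceeds 11.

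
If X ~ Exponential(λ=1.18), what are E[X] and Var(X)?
E[X] = 0.8475, Var(X) = 0.7182

We have X ~ Exponential(λ=1.18).

For an Exponential distribution with λ=1.18:

Expected value:
E[X] = 0.8475

Variance:
Var(X) = 0.7182

Standard deviation:
σ = √Var(X) = 0.8475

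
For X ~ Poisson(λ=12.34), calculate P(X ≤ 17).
0.923068

We have X ~ Poisson(λ=12.34).

The CDF gives us P(X ≤ k).

Using the CDF:
P(X ≤ 17) = 0.923068

This means there's approximately a 92.3% chance that X is at most 17.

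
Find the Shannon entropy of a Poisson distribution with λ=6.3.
2.3245 nats

We have X ~ Poisson(λ=6.3).

The Shannon entropy measures the uncertainty or information content of the distribution.

For a Poisson distribution with λ=6.3:
H(X) = 2.3245 nats

(In bits, this would be 3.3536 bits.)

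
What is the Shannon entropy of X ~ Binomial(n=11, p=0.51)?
1.9236 nats

We have X ~ Binomial(n=11, p=0.51).

The Shannon entropy measures the uncertainty or information content of the distribution.

For a Binomial distribution with n=11, p=0.51:
H(X) = 1.9236 nats

(In bits, this would be 2.7752 bits.)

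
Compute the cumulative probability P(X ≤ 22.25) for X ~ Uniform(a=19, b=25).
0.541667

We have X ~ Uniform(a=19, b=25).

The CDF gives us P(X ≤ k).

Using the CDF:
P(X ≤ 22.25) = 0.541667

This means there's approximately a 54.2% chance that X is at most 22.25.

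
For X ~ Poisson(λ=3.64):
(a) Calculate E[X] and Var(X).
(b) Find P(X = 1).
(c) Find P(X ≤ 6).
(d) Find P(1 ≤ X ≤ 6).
(a) E[X] = 3.6400, Var(X) = 3.6400
(b) P(X = 1) = 0.095559
(c) P(X ≤ 6) = 0.923378
(d) P(1 ≤ X ≤ 6) = 0.897126

We have X ~ Poisson(λ=3.64).

(a) Moments:
E[X] = 3.6400
Var(X) = 3.6400
σ = √Var(X) = 1.9079

(b) Point probability using PMF:
P(X = 1) = 0.095559

(c) Cumulative probability using CDF:
P(X ≤ 6) = F(6) = 0.923378

(d) Range probability:
P(1 ≤ X ≤ 6) = P(X ≤ 6) - P(X ≤ 0)
                   = F(6) - F(0)
                   = 0.923378 - 0.026252
                   = 0.897126

This means approximately 89.7% of outcomes fall in the interval [1, 6].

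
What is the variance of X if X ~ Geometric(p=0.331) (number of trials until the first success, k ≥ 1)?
6.1062

We have X ~ Geometric(p=0.331) (number of trials until the first success, k ≥ 1).

For a Geometric distribution with p=0.331 (number of trials until the first success, k ≥ 1):
Var(X) = 6.1062

The variance measures the spread of the distribution around the mean.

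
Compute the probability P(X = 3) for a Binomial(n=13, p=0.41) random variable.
0.100748

We have X ~ Binomial(n=13, p=0.41).

For a Binomial distribution, the PMF gives us the probability of each outcome.

Using the PMF formula:
P(X = 3) = 0.100748

Rounded to 4 decimal places: 0.1007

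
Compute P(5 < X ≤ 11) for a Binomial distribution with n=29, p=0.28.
0.778017

We have X ~ Binomial(n=29, p=0.28).

To find P(5 < X ≤ 11), we use:
P(5 < X ≤ 11) = P(X ≤ 11) - P(X ≤ 5)
                 = F(11) - F(5)
                 = 0.915632 - 0.137615
                 = 0.778017

So there's approximately a 77.8% chance that X falls in this range.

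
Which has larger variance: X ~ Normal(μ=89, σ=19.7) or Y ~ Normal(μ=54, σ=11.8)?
X has larger variance (388.0900 > 139.2400)

Compute the variance for each distribution:

X ~ Normal(μ=89, σ=19.7):
Var(X) = 388.0900

Y ~ Normal(μ=54, σ=11.8):
Var(Y) = 139.2400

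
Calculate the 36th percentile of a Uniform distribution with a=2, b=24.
9.9200

We have X ~ Uniform(a=2, b=24).

We want to find x such that P(X ≤ x) = 0.36.

This is the 36th percentile, which means 36% of values fall below this point.

Using the inverse CDF (quantile function):
x = F⁻¹(0.36) = 9.9200

Verification: P(X ≤ 9.9200) = 0.36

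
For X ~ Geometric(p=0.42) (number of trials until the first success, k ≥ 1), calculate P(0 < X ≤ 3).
0.804888

We have X ~ Geometric(p=0.42) (number of trials until the first success, k ≥ 1).

To find P(0 < X ≤ 3), we use:
P(0 < X ≤ 3) = P(X ≤ 3) - P(X ≤ 0)
                 = F(3) - F(0)
                 = 0.804888 - 0.000000
                 = 0.804888

So there's approximately a 80.5% chance that X falls in this range.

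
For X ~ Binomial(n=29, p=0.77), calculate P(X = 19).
0.057847

We have X ~ Binomial(n=29, p=0.77).

For a Binomial distribution, the PMF gives us the probability of each outcome.

Using the PMF formula:
P(X = 19) = 0.057847

Rounded to 4 decimal places: 0.0578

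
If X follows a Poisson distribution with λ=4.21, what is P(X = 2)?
0.131569

We have X ~ Poisson(λ=4.21).

For a Poisson distribution, the PMF gives us the probability of each outcome.

Using the PMF formula:
P(X = 2) = 0.131569

Rounded to 4 decimal places: 0.1316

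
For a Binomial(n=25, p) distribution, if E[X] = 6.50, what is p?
p = 0.26

For a Binomial(n, p) distribution:
E[X] = n × p

Given n = 25 and E[X] = 6.50:
6.50 = 25 × p
p = 6.50 / 25 = 0.26

Verification: Binomial(25, 0.26) has E[X] = 6.50 ✓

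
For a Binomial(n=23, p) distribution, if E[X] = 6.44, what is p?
p = 0.28

For a Binomial(n, p) distribution:
E[X] = n × p

Given n = 23 and E[X] = 6.44:
6.44 = 23 × p
p = 6.44 / 23 = 0.28

Verification: Binomial(23, 0.28) has E[X] = 6.44 ✓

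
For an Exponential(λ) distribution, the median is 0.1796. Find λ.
λ = 3.8594

For X ~ Exponential(λ), the CDF is F(x) = 1 - e^(-λx).
The median m satisfies F(m) = 0.5:
1 - e^(-λm) = 0.5
e^(-λm) = 0.5
λm = ln(2)
m = ln(2) / λ

Given m = 0.1796:
λ = ln(2) / 0.1796 = 0.693147 / 0.1796 = 3.8594

Verification: ln(2) / 3.8594 = 0.1796 ✓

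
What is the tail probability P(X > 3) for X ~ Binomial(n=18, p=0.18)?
0.411250

We have X ~ Binomial(n=18, p=0.18).

P(X > 3) = 1 - P(X ≤ 3)
                = 1 - F(3)
                = 1 - 0.588750
                = 0.411250

So there's approximately a 41.1% chance that X exceeds 3.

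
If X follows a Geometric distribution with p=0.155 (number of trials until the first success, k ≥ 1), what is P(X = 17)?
0.010472

We have X ~ Geometric(p=0.155) (number of trials until the first success, k ≥ 1).

For a Geometric distribution, the PMF gives us the probability of each outcome.

Using the PMF formula:
P(X = 17) = 0.010472

Rounded to 4 decimal places: 0.0105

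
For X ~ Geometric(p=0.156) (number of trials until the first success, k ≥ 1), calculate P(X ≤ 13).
0.889731

We have X ~ Geometric(p=0.156) (number of trials until the first success, k ≥ 1).

The CDF gives us P(X ≤ k).

Using the CDF:
P(X ≤ 13) = 0.889731

This means there's approximately a 89.0% chance that X is at most 13.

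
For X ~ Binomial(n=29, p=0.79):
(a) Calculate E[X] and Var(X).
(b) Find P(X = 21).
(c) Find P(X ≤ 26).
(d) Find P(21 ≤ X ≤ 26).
(a) E[X] = 22.9100, Var(X) = 4.8111
(b) P(X = 21) = 0.114973
(c) P(X ≤ 26) = 0.959818
(d) P(21 ≤ X ≤ 26) = 0.822847

We have X ~ Binomial(n=29, p=0.79).

(a) Moments:
E[X] = 22.9100
Var(X) = 4.8111
σ = √Var(X) = 2.1934

(b) Point probability using PMF:
P(X = 21) = 0.114973

(c) Cumulative probability using CDF:
P(X ≤ 26) = F(26) = 0.959818

(d) Range probability:
P(21 ≤ X ≤ 26) = P(X ≤ 26) - P(X ≤ 20)
                   = F(26) - F(20)
                   = 0.959818 - 0.136972
                   = 0.822847

This means approximately 82.3% of outcomes fall in the interval [21, 26].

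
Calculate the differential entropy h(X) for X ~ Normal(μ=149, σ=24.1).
4.6012 nats

We have X ~ Normal(μ=149, σ=24.1).

The differential entropy measures the uncertainty or information content of the distribution.

For a Normal distribution with μ=149, σ=24.1:
h(X) = 4.6012 nats

(In bits, this would be 6.6381 bits.)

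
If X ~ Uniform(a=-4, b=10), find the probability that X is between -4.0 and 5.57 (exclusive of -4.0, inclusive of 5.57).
0.683571

We have X ~ Uniform(a=-4, b=10).

To find P(-4.0 < X ≤ 5.57), we use:
P(-4.0 < X ≤ 5.57) = P(X ≤ 5.57) - P(X ≤ -4.0)
                 = F(5.57) - F(-4.0)
                 = 0.683571 - 0.000000
                 = 0.683571

So there's approximately a 68.4% chance that X falls in this range.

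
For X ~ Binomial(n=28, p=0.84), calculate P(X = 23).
0.186848

We have X ~ Binomial(n=28, p=0.84).

For a Binomial distribution, the PMF gives us the probability of each outcome.

Using the PMF formula:
P(X = 23) = 0.186848

Rounded to 4 decimal places: 0.1868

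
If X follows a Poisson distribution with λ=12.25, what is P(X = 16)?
0.058810

We have X ~ Poisson(λ=12.25).

For a Poisson distribution, the PMF gives us the probability of each outcome.

Using the PMF formula:
P(X = 16) = 0.058810

Rounded to 4 decimal places: 0.0588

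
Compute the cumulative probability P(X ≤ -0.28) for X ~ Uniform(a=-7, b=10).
0.395294

We have X ~ Uniform(a=-7, b=10).

The CDF gives us P(X ≤ k).

Using the CDF:
P(X ≤ -0.28) = 0.395294

This means there's approximately a 39.5% chance that X is at most -0.28.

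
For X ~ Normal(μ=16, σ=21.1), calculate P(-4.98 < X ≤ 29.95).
0.585703

We have X ~ Normal(μ=16, σ=21.1).

To find P(-4.98 < X ≤ 29.95), we use:
P(-4.98 < X ≤ 29.95) = P(X ≤ 29.95) - P(X ≤ -4.98)
                 = F(29.95) - F(-4.98)
                 = 0.745738 - 0.160035
                 = 0.585703

So there's approximately a 58.6% chance that X falls in this range.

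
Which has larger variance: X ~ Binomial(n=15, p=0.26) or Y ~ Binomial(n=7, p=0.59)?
X has larger variance (2.8860 > 1.6933)

Compute the variance for each distribution:

X ~ Binomial(n=15, p=0.26):
Var(X) = 2.8860

Y ~ Binomial(n=7, p=0.59):
Var(Y) = 1.6933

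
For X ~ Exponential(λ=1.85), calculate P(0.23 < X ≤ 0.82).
0.434074

We have X ~ Exponential(λ=1.85).

To find P(0.23 < X ≤ 0.82), we use:
P(0.23 < X ≤ 0.82) = P(X ≤ 0.82) - P(X ≤ 0.23)
                 = F(0.82) - F(0.23)
                 = 0.780631 - 0.346557
                 = 0.434074

So there's approximately a 43.4% chance that X falls in this range.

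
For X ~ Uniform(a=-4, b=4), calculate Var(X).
5.3333

We have X ~ Uniform(a=-4, b=4).

For a Uniform distribution with a=-4, b=4:
Var(X) = 5.3333

The variance measures the spread of the distribution around the mean.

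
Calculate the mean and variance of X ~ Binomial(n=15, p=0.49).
E[X] = 7.3500, Var(X) = 3.7485

We have X ~ Binomial(n=15, p=0.49).

For a Binomial distribution with n=15, p=0.49:

Expected value:
E[X] = 7.3500

Variance:
Var(X) = 3.7485

Standard deviation:
σ = √Var(X) = 1.9361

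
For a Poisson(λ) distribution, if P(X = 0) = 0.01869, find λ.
λ = 3.9798

For a Poisson(λ) distribution, the PMF at 0 is:
P(X = 0) = λ^0 e^(-λ) / 0! = e^(-λ)

Given P(X = 0) = 0.01869:
e^(-λ) = 0.01869
-λ = ln(0.01869)
λ = -ln(0.01869) = 3.9798

Verification: e^(-3.9798) = 0.01869 ✓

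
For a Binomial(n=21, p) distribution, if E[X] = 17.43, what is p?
p = 0.83

For a Binomial(n, p) distribution:
E[X] = n × p

Given n = 21 and E[X] = 17.43:
17.43 = 21 × p
p = 17.43 / 21 = 0.83

Verification: Binomial(21, 0.83) has E[X] = 17.43 ✓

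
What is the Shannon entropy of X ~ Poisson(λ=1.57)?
1.5658 nats

We have X ~ Poisson(λ=1.57).

The Shannon entropy measures the uncertainty or information content of the distribution.

For a Poisson distribution with λ=1.57:
H(X) = 1.5658 nats

(In bits, this would be 2.2590 bits.)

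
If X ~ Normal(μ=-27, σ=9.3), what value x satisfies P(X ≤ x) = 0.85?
-17.3612

We have X ~ Normal(μ=-27, σ=9.3).

We want to find x such that P(X ≤ x) = 0.85.

This is the 85th percentile, which means 85% of values fall below this point.

Using the inverse CDF (quantile function):
x = F⁻¹(0.85) = -17.3612

Verification: P(X ≤ -17.3612) = 0.85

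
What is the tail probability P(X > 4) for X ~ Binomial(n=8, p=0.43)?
0.223530

We have X ~ Binomial(n=8, p=0.43).

P(X > 4) = 1 - P(X ≤ 4)
                = 1 - F(4)
                = 1 - 0.776470
                = 0.223530

So there's approximately a 22.4% chance that X exceeds 4.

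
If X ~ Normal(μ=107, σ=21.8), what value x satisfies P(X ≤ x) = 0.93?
139.1722

We have X ~ Normal(μ=107, σ=21.8).

We want to find x such that P(X ≤ x) = 0.93.

This is the 93rd percentile, which means 93% of values fall below this point.

Using the inverse CDF (quantile function):
x = F⁻¹(0.93) = 139.1722

Verification: P(X ≤ 139.1722) = 0.93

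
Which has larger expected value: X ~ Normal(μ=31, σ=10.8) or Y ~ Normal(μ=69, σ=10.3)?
Y has larger mean (69.0000 > 31.0000)

Compute the expected value for each distribution:

X ~ Normal(μ=31, σ=10.8):
E[X] = 31.0000

Y ~ Normal(μ=69, σ=10.3):
E[Y] = 69.0000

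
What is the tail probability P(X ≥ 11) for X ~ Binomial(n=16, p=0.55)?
0.197598

We have X ~ Binomial(n=16, p=0.55).

For discrete distributions, P(X ≥ 11) = 1 - P(X ≤ 10).

P(X ≤ 10) = 0.802402
P(X ≥ 11) = 1 - 0.802402 = 0.197598

So there's approximately a 19.8% chance that X is at least 11.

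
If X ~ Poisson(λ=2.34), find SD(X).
1.5297

We have X ~ Poisson(λ=2.34).

For a Poisson distribution with λ=2.34:
σ = √Var(X) = 1.5297

The standard deviation is the square root of the variance.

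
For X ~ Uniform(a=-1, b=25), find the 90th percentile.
22.4000

We have X ~ Uniform(a=-1, b=25).

We want to find x such that P(X ≤ x) = 0.9.

This is the 90th percentile, which means 90% of values fall below this point.

Using the inverse CDF (quantile function):
x = F⁻¹(0.9) = 22.4000

Verification: P(X ≤ 22.4000) = 0.9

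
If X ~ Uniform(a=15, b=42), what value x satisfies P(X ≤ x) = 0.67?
33.0900

We have X ~ Uniform(a=15, b=42).

We want to find x such that P(X ≤ x) = 0.67.

This is the 67th percentile, which means 67% of values fall below this point.

Using the inverse CDF (quantile function):
x = F⁻¹(0.67) = 33.0900

Verification: P(X ≤ 33.0900) = 0.67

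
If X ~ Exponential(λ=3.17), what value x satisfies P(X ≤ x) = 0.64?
0.3223

We have X ~ Exponential(λ=3.17).

We want to find x such that P(X ≤ x) = 0.64.

This is the 64th percentile, which means 64% of values fall below this point.

Using the inverse CDF (quantile function):
x = F⁻¹(0.64) = 0.3223

Verification: P(X ≤ 0.3223) = 0.64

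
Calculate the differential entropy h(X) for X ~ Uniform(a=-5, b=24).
3.3673 nats

We have X ~ Uniform(a=-5, b=24).

The differential entropy measures the uncertainty or information content of the distribution.

For a Uniform distribution with a=-5, b=24:
h(X) = 3.3673 nats

(In bits, this would be 4.8580 bits.)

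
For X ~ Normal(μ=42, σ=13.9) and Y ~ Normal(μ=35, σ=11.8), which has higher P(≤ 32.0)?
Y has higher probability (P(Y ≤ 32.0) = 0.3997 > P(X ≤ 32.0) = 0.2359)

Compute P(≤ 32.0) for each distribution:

X ~ Normal(μ=42, σ=13.9):
P(X ≤ 32.0) = 0.2359

Y ~ Normal(μ=35, σ=11.8):
P(Y ≤ 32.0) = 0.3997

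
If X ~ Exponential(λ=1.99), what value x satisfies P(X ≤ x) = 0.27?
0.1581

We have X ~ Exponential(λ=1.99).

We want to find x such that P(X ≤ x) = 0.27.

This is the 27th percentile, which means 27% of values fall below this point.

Using the inverse CDF (quantile function):
x = F⁻¹(0.27) = 0.1581

Verification: P(X ≤ 0.1581) = 0.27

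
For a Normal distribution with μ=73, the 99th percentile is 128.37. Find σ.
σ = 23.8013

For X ~ Normal(μ, σ), the p-th percentile satisfies x = μ + z_p × σ,
where z_p = Φ⁻¹(p) is the standard normal quantile.

Step 1: z_{0.99} = Φ⁻¹(0.99) = 2.3263

Step 2: Solve for σ:
128.37 = 73 + 2.3263 × σ
σ = (128.37 - 73) / 2.3263
σ = 55.37 / 2.3263
σ = 23.8013

Verification: μ + z × σ = 73 + 2.3263 × 23.8013 = 128.37 ✓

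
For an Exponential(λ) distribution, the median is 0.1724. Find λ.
λ = 4.0206

For X ~ Exponential(λ), the CDF is F(x) = 1 - e^(-λx).
The median m satisfies F(m) = 0.5:
1 - e^(-λm) = 0.5
e^(-λm) = 0.5
λm = ln(2)
m = ln(2) / λ

Given m = 0.1724:
λ = ln(2) / 0.1724 = 0.693147 / 0.1724 = 4.0206

Verification: ln(2) / 4.0206 = 0.1724 ✓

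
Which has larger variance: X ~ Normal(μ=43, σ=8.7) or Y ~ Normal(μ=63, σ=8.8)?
Y has larger variance (77.4400 > 75.6900)

Compute the variance for each distribution:

X ~ Normal(μ=43, σ=8.7):
Var(X) = 75.6900

Y ~ Normal(μ=63, σ=8.8):
Var(Y) = 77.4400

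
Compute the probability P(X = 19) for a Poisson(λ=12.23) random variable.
0.018390

We have X ~ Poisson(λ=12.23).

For a Poisson distribution, the PMF gives us the probability of each outcome.

Using the PMF formula:
P(X = 19) = 0.018390

Rounded to 4 decimal places: 0.0184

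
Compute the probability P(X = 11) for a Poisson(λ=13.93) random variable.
0.085622

We have X ~ Poisson(λ=13.93).

For a Poisson distribution, the PMF gives us the probability of each outcome.

Using the PMF formula:
P(X = 11) = 0.085622

Rounded to 4 decimal places: 0.0856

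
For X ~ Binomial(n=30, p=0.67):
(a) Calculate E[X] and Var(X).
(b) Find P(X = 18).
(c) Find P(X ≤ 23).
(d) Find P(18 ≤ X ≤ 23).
(a) E[X] = 20.1000, Var(X) = 6.6330
(b) P(X = 18) = 0.106781
(c) P(X ≤ 23) = 0.910194
(d) P(18 ≤ X ≤ 23) = 0.753920

We have X ~ Binomial(n=30, p=0.67).

(a) Moments:
E[X] = 20.1000
Var(X) = 6.6330
σ = √Var(X) = 2.5755

(b) Point probability using PMF:
P(X = 18) = 0.106781

(c) Cumulative probability using CDF:
P(X ≤ 23) = F(23) = 0.910194

(d) Range probability:
P(18 ≤ X ≤ 23) = P(X ≤ 23) - P(X ≤ 17)
                   = F(23) - F(17)
                   = 0.910194 - 0.156274
                   = 0.753920

This means approximately 75.4% of outcomes fall in the interval [18, 23].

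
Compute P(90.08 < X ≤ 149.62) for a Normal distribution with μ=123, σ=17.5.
0.905912

We have X ~ Normal(μ=123, σ=17.5).

To find P(90.08 < X ≤ 149.62), we use:
P(90.08 < X ≤ 149.62) = P(X ≤ 149.62) - P(X ≤ 90.08)
                 = F(149.62) - F(90.08)
                 = 0.935888 - 0.029976
                 = 0.905912

So there's approximately a 90.6% chance that X falls in this range.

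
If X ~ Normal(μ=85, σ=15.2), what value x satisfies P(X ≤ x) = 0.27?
75.6852

We have X ~ Normal(μ=85, σ=15.2).

We want to find x such that P(X ≤ x) = 0.27.

This is the 27th percentile, which means 27% of values fall below this point.

Using the inverse CDF (quantile function):
x = F⁻¹(0.27) = 75.6852

Verification: P(X ≤ 75.6852) = 0.27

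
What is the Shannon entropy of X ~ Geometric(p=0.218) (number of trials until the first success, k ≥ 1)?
2.4053 nats

We have X ~ Geometric(p=0.218) (number of trials until the first success, k ≥ 1).

The Shannon entropy measures the uncertainty or information content of the distribution.

For a Geometric distribution with p=0.218 (number of trials until the first success, k ≥ 1):
H(X) = 2.4053 nats

(In bits, this would be 3.4702 bits.)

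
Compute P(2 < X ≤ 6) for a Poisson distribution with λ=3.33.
0.593588

We have X ~ Poisson(λ=3.33).

To find P(2 < X ≤ 6), we use:
P(2 < X ≤ 6) = P(X ≤ 6) - P(X ≤ 2)
                 = F(6) - F(2)
                 = 0.947025 - 0.353437
                 = 0.593588

So there's approximately a 59.4% chance that X falls in this range.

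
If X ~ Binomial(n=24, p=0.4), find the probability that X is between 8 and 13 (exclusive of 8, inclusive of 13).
0.618586

We have X ~ Binomial(n=24, p=0.4).

To find P(8 < X ≤ 13), we use:
P(8 < X ≤ 13) = P(X ≤ 13) - P(X ≤ 8)
                 = F(13) - F(8)
                 = 0.946508 - 0.327922
                 = 0.618586

So there's approximately a 61.9% chance that X falls in this range.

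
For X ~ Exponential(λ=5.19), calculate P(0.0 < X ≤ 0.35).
0.837406

We have X ~ Exponential(λ=5.19).

To find P(0.0 < X ≤ 0.35), we use:
P(0.0 < X ≤ 0.35) = P(X ≤ 0.35) - P(X ≤ 0.0)
                 = F(0.35) - F(0.0)
                 = 0.837406 - 0.000000
                 = 0.837406

So there's approximately a 83.7% chance that X falls in this range.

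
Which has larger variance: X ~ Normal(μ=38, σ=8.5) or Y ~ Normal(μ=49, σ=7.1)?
X has larger variance (72.2500 > 50.4100)

Compute the variance for each distribution:

X ~ Normal(μ=38, σ=8.5):
Var(X) = 72.2500

Y ~ Normal(μ=49, σ=7.1):
Var(Y) = 50.4100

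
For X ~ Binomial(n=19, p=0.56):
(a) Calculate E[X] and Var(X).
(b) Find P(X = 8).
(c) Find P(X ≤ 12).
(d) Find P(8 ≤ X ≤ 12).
(a) E[X] = 10.6400, Var(X) = 4.6816
(b) P(X = 8) = 0.087479
(c) P(X ≤ 12) = 0.803947
(d) P(8 ≤ X ≤ 12) = 0.730115

We have X ~ Binomial(n=19, p=0.56).

(a) Moments:
E[X] = 10.6400
Var(X) = 4.6816
σ = √Var(X) = 2.1637

(b) Point probability using PMF:
P(X = 8) = 0.087479

(c) Cumulative probability using CDF:
P(X ≤ 12) = F(12) = 0.803947

(d) Range probability:
P(8 ≤ X ≤ 12) = P(X ≤ 12) - P(X ≤ 7)
                   = F(12) - F(7)
                   = 0.803947 - 0.073833
                   = 0.730115

This means approximately 73.0% of outcomes fall in the interval [8, 12].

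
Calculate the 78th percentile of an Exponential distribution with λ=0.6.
2.5235

We have X ~ Exponential(λ=0.6).

We want to find x such that P(X ≤ x) = 0.78.

This is the 78th percentile, which means 78% of values fall below this point.

Using the inverse CDF (quantile function):
x = F⁻¹(0.78) = 2.5235

Verification: P(X ≤ 2.5235) = 0.78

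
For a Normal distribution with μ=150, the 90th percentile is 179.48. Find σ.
σ = 23.0034

For X ~ Normal(μ, σ), the p-th percentile satisfies x = μ + z_p × σ,
where z_p = Φ⁻¹(p) is the standard normal quantile.

Step 1: z_{0.9} = Φ⁻¹(0.9) = 1.2816

Step 2: Solve for σ:
179.48 = 150 + 1.2816 × σ
σ = (179.48 - 150) / 1.2816
σ = 29.48 / 1.2816
σ = 23.0034

Verification: μ + z × σ = 150 + 1.2816 × 23.0034 = 179.48 ✓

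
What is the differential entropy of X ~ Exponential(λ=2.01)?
0.3019 nats

We have X ~ Exponential(λ=2.01).

The differential entropy measures the uncertainty or information content of the distribution.

For an Exponential distribution with λ=2.01:
h(X) = 0.3019 nats

(In bits, this would be 0.4355 bits.)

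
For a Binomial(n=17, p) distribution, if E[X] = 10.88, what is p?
p = 0.64

For a Binomial(n, p) distribution:
E[X] = n × p

Given n = 17 and E[X] = 10.88:
10.88 = 17 × p
p = 10.88 / 17 = 0.64

Verification: Binomial(17, 0.64) has E[X] = 10.88 ✓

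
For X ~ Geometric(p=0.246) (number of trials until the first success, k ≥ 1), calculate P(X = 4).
0.105451

We have X ~ Geometric(p=0.246) (number of trials until the first success, k ≥ 1).

For a Geometric distribution, the PMF gives us the probability of each outcome.

Using the PMF formula:
P(X = 4) = 0.105451

Rounded to 4 decimal places: 0.1055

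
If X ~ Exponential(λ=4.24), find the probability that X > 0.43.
0.161508

We have X ~ Exponential(λ=4.24).

P(X > 0.43) = 1 - P(X ≤ 0.43)
                = 1 - F(0.43)
                = 1 - 0.838492
                = 0.161508

So there's approximately a 16.2% chance that X exceeds 0.43.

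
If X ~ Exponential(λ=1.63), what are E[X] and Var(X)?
E[X] = 0.6135, Var(X) = 0.3764

We have X ~ Exponential(λ=1.63).

For an Exponential distribution with λ=1.63:

Expected value:
E[X] = 0.6135

Variance:
Var(X) = 0.3764

Standard deviation:
σ = √Var(X) = 0.6135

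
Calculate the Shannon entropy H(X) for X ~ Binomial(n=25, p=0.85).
1.9819 nats

We have X ~ Binomial(n=25, p=0.85).

The Shannon entropy measures the uncertainty or information content of the distribution.

For a Binomial distribution with n=25, p=0.85:
H(X) = 1.9819 nats

(In bits, this would be 2.8593 bits.)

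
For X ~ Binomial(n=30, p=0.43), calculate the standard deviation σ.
2.7116

We have X ~ Binomial(n=30, p=0.43).

For a Binomial distribution with n=30, p=0.43:
σ = √Var(X) = 2.7116

The standard deviation is the square root of the variance.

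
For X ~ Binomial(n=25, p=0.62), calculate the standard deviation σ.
2.4269

We have X ~ Binomial(n=25, p=0.62).

For a Binomial distribution with n=25, p=0.62:
σ = √Var(X) = 2.4269

The standard deviation is the square root of the variance.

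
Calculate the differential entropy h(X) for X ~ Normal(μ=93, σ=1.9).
2.0608 nats

We have X ~ Normal(μ=93, σ=1.9).

The differential entropy measures the uncertainty or information content of the distribution.

For a Normal distribution with μ=93, σ=1.9:
h(X) = 2.0608 nats

(In bits, this would be 2.9731 bits.)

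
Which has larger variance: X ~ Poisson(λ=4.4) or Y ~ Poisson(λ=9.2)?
Y has larger variance (9.2000 > 4.4000)

Compute the variance for each distribution:

X ~ Poisson(λ=4.4):
Var(X) = 4.4000

Y ~ Poisson(λ=9.2):
Var(Y) = 9.2000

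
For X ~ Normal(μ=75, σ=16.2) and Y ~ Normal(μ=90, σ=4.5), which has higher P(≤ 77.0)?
X has higher probability (P(X ≤ 77.0) = 0.5491 > P(Y ≤ 77.0) = 0.0019)

Compute P(≤ 77.0) for each distribution:

X ~ Normal(μ=75, σ=16.2):
P(X ≤ 77.0) = 0.5491

Y ~ Normal(μ=90, σ=4.5):
P(Y ≤ 77.0) = 0.0019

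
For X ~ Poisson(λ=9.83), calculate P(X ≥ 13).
0.192611

We have X ~ Poisson(λ=9.83).

For discrete distributions, P(X ≥ 13) = 1 - P(X ≤ 12).

P(X ≤ 12) = 0.807389
P(X ≥ 13) = 1 - 0.807389 = 0.192611

So there's approximately a 19.3% chance that X is at least 13.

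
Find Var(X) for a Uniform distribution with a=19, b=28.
6.7500

We have X ~ Uniform(a=19, b=28).

For a Uniform distribution with a=19, b=28:
Var(X) = 6.7500

The variance measures the spread of the distribution around the mean.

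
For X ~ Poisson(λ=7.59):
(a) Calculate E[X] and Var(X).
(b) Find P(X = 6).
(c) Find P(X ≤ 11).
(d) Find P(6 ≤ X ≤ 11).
(a) E[X] = 7.5900, Var(X) = 7.5900
(b) P(X = 6) = 0.134222
(c) P(X ≤ 11) = 0.915381
(d) P(6 ≤ X ≤ 11) = 0.683641

We have X ~ Poisson(λ=7.59).

(a) Moments:
E[X] = 7.5900
Var(X) = 7.5900
σ = √Var(X) = 2.7550

(b) Point probability using PMF:
P(X = 6) = 0.134222

(c) Cumulative probability using CDF:
P(X ≤ 11) = F(11) = 0.915381

(d) Range probability:
P(6 ≤ X ≤ 11) = P(X ≤ 11) - P(X ≤ 5)
                   = F(11) - F(5)
                   = 0.915381 - 0.231740
                   = 0.683641

This means approximately 68.4% of outcomes fall in the interval [6, 11].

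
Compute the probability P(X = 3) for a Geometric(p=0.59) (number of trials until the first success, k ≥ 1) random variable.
0.099179

We have X ~ Geometric(p=0.59) (number of trials until the first success, k ≥ 1).

For a Geometric distribution, the PMF gives us the probability of each outcome.

Using the PMF formula:
P(X = 3) = 0.099179

Rounded to 4 decimal places: 0.0992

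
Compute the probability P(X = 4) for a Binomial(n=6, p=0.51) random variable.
0.243649

We have X ~ Binomial(n=6, p=0.51).

For a Binomial distribution, the PMF gives us the probability of each outcome.

Using the PMF formula:
P(X = 4) = 0.243649

Rounded to 4 decimal places: 0.2436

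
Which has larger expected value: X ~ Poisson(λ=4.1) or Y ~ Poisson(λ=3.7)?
X has larger mean (4.1000 > 3.7000)

Compute the expected value for each distribution:

X ~ Poisson(λ=4.1):
E[X] = 4.1000

Y ~ Poisson(λ=3.7):
E[Y] = 3.7000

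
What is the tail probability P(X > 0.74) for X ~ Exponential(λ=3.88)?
0.056631

We have X ~ Exponential(λ=3.88).

P(X > 0.74) = 1 - P(X ≤ 0.74)
                = 1 - F(0.74)
                = 1 - 0.943369
                = 0.056631

So there's approximately a 5.7% chance that X exceeds 0.74.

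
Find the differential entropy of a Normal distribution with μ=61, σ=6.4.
3.2752 nats

We have X ~ Normal(μ=61, σ=6.4).

The differential entropy measures the uncertainty or information content of the distribution.

For a Normal distribution with μ=61, σ=6.4:
h(X) = 3.2752 nats

(In bits, this would be 4.7252 bits.)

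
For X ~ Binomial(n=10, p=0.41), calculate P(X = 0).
0.005111

We have X ~ Binomial(n=10, p=0.41).

For a Binomial distribution, the PMF gives us the probability of each outcome.

Using the PMF formula:
P(X = 0) = 0.005111

Rounded to 4 decimal places: 0.0051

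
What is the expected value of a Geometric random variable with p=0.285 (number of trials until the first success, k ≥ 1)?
3.5088

We have X ~ Geometric(p=0.285) (number of trials until the first success, k ≥ 1).

For a Geometric distribution with p=0.285 (number of trials until the first success, k ≥ 1):
E[X] = 3.5088

This is the expected (average) value of X.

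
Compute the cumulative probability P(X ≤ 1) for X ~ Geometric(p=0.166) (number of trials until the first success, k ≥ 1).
0.166000

We have X ~ Geometric(p=0.166) (number of trials until the first success, k ≥ 1).

The CDF gives us P(X ≤ k).

Using the CDF:
P(X ≤ 1) = 0.166000

This means there's approximately a 16.6% chance that X is at most 1.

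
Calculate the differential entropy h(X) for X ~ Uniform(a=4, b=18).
2.6391 nats

We have X ~ Uniform(a=4, b=18).

The differential entropy measures the uncertainty or information content of the distribution.

For a Uniform distribution with a=4, b=18:
h(X) = 2.6391 nats

(In bits, this would be 3.8074 bits.)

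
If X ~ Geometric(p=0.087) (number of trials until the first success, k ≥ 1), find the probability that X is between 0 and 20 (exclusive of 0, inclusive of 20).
0.838037

We have X ~ Geometric(p=0.087) (number of trials until the first success, k ≥ 1).

To find P(0 < X ≤ 20), we use:
P(0 < X ≤ 20) = P(X ≤ 20) - P(X ≤ 0)
                 = F(20) - F(0)
                 = 0.838037 - 0.000000
                 = 0.838037

So there's approximately a 83.8% chance that X falls in this range.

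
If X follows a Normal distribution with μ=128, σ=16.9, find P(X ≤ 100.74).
0.053370

We have X ~ Normal(μ=128, σ=16.9).

The CDF gives us P(X ≤ k).

Using the CDF:
P(X ≤ 100.74) = 0.053370

This means there's approximately a 5.3% chance that X is at most 100.74.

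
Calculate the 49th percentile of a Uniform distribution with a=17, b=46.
31.2100

We have X ~ Uniform(a=17, b=46).

We want to find x such that P(X ≤ x) = 0.49.

This is the 49th percentile, which means 49% of values fall below this point.

Using the inverse CDF (quantile function):
x = F⁻¹(0.49) = 31.2100

Verification: P(X ≤ 31.2100) = 0.49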